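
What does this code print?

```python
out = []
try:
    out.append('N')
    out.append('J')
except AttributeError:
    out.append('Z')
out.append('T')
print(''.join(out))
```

Execution trace: 'N' (try body) → 'J' (try body, no exception) → 'T' (after the try/except). Output: NJT

Answer: NJT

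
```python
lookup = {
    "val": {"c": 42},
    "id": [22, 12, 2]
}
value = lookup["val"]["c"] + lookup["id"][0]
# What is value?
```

Trace:
`lookup = { ...` → lookup = {'val': {'c': 42}, 'id': [22, 12, 2]}
`value = lookup["val"]["c"] + lookup["id"][0]` → value = 64
So value = 64

Answer: 64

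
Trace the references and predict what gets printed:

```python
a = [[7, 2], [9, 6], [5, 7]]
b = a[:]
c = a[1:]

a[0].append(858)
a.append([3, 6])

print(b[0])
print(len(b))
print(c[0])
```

Key concept: slice with nested mutation.
Step by step:
`a = [[7, 2], [9, 6], [5, 7]]` → a = [[7, 2], [9, 6], [5, 7]]
`b = a[:]` → b = [[7, 2], [9, 6], [5, 7]]
`c = a[1:]` → c = [[9, 6], [5, 7]]
`a[0].append(858)` → a = [[7, 2, 858], [9, 6], [5, 7]]; b = [[7, 2, 858], [9, 6], [5, 7]]
`a.append([3, 6])` → a = [[7, 2, 858], [9, 6], [5, 7], [3, 6]]
`print(b[0])` → prints [7, 2, 858]
`print(len(b))` → prints 3
`print(c[0])` → prints [9, 6]

Answer:
[7, 2, 858]
3
[9, 6]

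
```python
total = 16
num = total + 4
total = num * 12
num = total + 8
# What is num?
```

Trace:
`total = 16` → total = 16
`num = total + 4` → num = 20
`total = num * 12` → total = 240
`num = total + 8` → num = 248
So num = 248

Answer: 248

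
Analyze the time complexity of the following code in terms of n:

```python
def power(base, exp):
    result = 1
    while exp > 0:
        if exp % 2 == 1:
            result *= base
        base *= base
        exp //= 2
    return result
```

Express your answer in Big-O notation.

This is Exponentiation by squaring. Time complexity: O(log n).

Answer: O(log n)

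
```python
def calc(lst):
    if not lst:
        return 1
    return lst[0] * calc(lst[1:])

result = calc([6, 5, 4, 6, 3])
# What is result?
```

Product over [6, 5, 4, 6, 3] = 6 * 5 * 4 * 6 * 3 = 2160

Answer: 2160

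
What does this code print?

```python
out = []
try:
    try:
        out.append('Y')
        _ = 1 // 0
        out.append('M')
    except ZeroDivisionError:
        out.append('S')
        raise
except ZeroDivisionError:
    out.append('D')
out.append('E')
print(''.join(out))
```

Execution trace: 'Y' (inner try body) → 'S' (inner except ZeroDivisionError) → 'D' (outer except ZeroDivisionError) → 'E' (after the try/except). Output: YSDE

Answer: YSDE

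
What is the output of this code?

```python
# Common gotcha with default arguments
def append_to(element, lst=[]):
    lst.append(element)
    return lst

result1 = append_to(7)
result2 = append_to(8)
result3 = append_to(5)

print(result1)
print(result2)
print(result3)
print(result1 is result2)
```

Key concept: mutable default argument gotcha.
Step by step:
`result1 = append_to(7)` → result1 = [7]
`result2 = append_to(8)` → result1 = [7, 8] (same object as result2); result2 = [7, 8] (same object as result1)
`result3 = append_to(5)` → result1 = [7, 8, 5] (same object as result2, result3); result2 = [7, 8, 5] (same object as result1, result3); result3 = [7, 8, 5] (same object as result1, result2)
`print(result1)` → prints [7, 8, 5]
`print(result2)` → prints [7, 8, 5]
`print(result3)` → prints [7, 8, 5]
`print(result1 is result2)` → prints True

Answer:
[7, 8, 5]
[7, 8, 5]
[7, 8, 5]
True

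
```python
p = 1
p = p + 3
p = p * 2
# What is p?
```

Trace:
`p = 1` → p = 1
`p = p + 3` → p = 4
`p = p * 2` → p = 8
So p = 8

Answer: 8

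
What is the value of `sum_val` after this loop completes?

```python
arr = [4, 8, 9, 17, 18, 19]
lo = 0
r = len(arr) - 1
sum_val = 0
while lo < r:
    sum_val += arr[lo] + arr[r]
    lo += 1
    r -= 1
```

Sum of pairs from ends
`sum_val` takes the values: 0 → 23 → 49 → 75

Answer: 75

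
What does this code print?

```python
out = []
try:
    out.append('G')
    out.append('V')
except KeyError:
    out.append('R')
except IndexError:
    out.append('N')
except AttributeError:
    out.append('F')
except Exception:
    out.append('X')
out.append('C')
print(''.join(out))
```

Execution trace: 'G' (try body) → 'V' (try body, no exception) → 'C' (after the try/except). Output: GVC

Answer: GVC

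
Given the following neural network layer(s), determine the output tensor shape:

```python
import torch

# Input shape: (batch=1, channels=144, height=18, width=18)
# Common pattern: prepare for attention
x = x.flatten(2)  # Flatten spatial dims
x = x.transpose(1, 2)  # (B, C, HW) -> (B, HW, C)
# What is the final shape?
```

Input: (1, 144, 18, 18) -> after flatten(2): (1, 144, 324) -> Output: (1, 324, 144)

Answer: (1, 324, 144)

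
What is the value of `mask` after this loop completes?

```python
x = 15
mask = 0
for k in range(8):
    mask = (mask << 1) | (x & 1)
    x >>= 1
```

Reverse lowest 8 bits of 15
`mask` takes the values: 0 → 1 → 3 → 7 → 15 → 30 → 60 → 120 → 240

Answer: 240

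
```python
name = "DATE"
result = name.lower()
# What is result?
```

Trace:
`name = "DATE"` → name = 'DATE'
`result = name.lower()` → result = 'date'
So result = 'date'

Answer: 'date'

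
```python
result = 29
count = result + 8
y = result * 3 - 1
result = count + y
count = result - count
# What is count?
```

Trace:
`result = 29` → result = 29
`count = result + 8` → count = 37
`y = result * 3 - 1` → y = 86
`result = count + y` → result = 123
`count = result - count` → count = 86
So count = 86

Answer: 86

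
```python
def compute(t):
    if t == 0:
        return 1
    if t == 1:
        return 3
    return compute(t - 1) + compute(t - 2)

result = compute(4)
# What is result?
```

Build up from base cases: compute(0)=1, compute(1)=3, compute(2)=4, compute(3)=7, compute(4)=11

Answer: 11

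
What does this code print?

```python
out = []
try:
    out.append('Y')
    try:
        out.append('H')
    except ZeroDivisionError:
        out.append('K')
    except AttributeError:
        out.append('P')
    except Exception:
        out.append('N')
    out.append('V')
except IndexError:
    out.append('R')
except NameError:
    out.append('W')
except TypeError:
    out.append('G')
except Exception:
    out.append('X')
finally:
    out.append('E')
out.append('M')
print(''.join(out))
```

Execution trace: 'Y' (try body) → 'H' (inner try body, no exception) → 'V' (try body, no exception) → 'E' (finally) → 'M' (after the try/except). Output: YHVEM

Answer: YHVEM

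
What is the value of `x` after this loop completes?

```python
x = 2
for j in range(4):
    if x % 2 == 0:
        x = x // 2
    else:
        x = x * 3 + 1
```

Collatz-style transformation from 2
`x` takes the values: 2 → 1 → 4 → 2 → 1

Answer: 1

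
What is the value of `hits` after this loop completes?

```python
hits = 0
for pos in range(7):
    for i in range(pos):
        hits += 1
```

Triangle number: 0+1+2+...+6
`hits` takes the values: 0 → 1 → 2 → 3 → 4 → 5 → 6 → 7 → 8 → 9 → 10 → 11 → 12 → 13 → 14 → 15 → 16 → 17 → 18 → 19 → 20 → 21

Answer: 21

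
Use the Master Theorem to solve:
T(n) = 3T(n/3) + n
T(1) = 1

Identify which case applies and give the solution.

a=3, b=3, f(n)=n. log_3(3) = 1. Since c=1 = 1, Case 2 applies: T(n) = Θ(n^log_b(a) · log n) = O(n log n).

Answer: O(n log n) - Case 2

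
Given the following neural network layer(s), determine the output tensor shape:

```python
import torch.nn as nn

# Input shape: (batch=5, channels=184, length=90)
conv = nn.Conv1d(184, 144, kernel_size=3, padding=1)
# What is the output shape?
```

Input: (5, 184, 90) -> Output: (5, 144, 90)

Answer: (5, 144, 90)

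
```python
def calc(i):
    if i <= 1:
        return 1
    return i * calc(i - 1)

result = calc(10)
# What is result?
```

calc(10) = 10 * 9 * 8 * 7 * 6 * 5 * 4 * 3 * 2 * 1 = 3628800

Answer: 3628800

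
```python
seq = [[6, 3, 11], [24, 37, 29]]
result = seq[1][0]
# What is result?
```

Trace:
`seq = [[6, 3, 11], [24, 37, 29]]` → seq = [[6, 3, 11], [24, 37, 29]]
`result = seq[1][0]` → result = 24
So result = 24

Answer: 24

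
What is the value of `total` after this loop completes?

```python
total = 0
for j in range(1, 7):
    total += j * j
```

Sum of squares 1² to 6² = 91
`total` takes the values: 0 → 1 → 5 → 14 → 30 → 55 → 91

Answer: 91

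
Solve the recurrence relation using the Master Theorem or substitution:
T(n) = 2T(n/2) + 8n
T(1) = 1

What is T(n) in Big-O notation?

By Master Theorem: a=2, b=2, f(n)=8n. Since log_2(2) = 1 and f(n) = Θ(n^1), Case 2 applies. T(n) = O(n log n).

Answer: O(n log n)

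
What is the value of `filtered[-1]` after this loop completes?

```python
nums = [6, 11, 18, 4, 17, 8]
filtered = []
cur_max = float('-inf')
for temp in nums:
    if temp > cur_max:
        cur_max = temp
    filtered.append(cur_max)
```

Running max ends at 18
`filtered` takes the values: [] → [6] → [6, 11] → [6, 11, 18] → [6, 11, 18, 18] → [6, 11, 18, 18, 18] → [6, 11, 18, 18, 18, 18]
So `filtered[-1]` = 18

Answer: 18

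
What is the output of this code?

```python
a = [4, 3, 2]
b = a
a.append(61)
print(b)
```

Key concept: basic list aliasing.
Step by step:
`a = [4, 3, 2]` → a = [4, 3, 2]
`b = a` → b = [4, 3, 2] (same object as a)
`a.append(61)` → a = [4, 3, 2, 61] (same object as b); b = [4, 3, 2, 61] (same object as a)
`print(b)` → prints [4, 3, 2, 61]

Answer: [4, 3, 2, 61]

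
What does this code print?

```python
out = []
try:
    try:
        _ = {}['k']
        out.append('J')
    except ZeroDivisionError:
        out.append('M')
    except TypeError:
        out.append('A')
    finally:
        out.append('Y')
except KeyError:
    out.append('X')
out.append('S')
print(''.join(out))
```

Execution trace: 'Y' (finally) → 'X' (outer except KeyError) → 'S' (after the try/except). Output: YXS

Answer: YXS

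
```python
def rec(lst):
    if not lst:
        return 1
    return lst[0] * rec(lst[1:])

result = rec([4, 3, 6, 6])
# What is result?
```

Product over [4, 3, 6, 6] = 4 * 3 * 6 * 6 = 432

Answer: 432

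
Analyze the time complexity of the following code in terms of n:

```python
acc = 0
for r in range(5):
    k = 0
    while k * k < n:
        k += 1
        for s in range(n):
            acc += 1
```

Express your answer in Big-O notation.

Each loop level contributes: 1 × √n × n. Multiplying the contributions gives O(n√n).

Answer: O(n√n)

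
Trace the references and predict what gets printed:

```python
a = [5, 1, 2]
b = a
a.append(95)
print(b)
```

Key concept: basic list aliasing.
Step by step:
`a = [5, 1, 2]` → a = [5, 1, 2]
`b = a` → b = [5, 1, 2] (same object as a)
`a.append(95)` → a = [5, 1, 2, 95] (same object as b); b = [5, 1, 2, 95] (same object as a)
`print(b)` → prints [5, 1, 2, 95]

Answer: [5, 1, 2, 95]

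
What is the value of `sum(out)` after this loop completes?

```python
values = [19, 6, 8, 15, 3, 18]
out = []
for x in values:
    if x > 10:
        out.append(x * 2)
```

Sum of doubled values > 10
`out` takes the values: [] → [38] → [38, 30] → [38, 30, 36]
So `sum(out)` = 104

Answer: 104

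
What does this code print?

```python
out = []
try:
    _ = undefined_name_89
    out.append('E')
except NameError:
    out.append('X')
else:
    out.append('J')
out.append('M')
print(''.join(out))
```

Execution trace: 'X' (except NameError) → 'M' (after the try/except). Output: XM

Answer: XM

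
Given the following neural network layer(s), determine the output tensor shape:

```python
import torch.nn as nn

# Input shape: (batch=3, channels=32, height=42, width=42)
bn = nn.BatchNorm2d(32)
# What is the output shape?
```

Input: (3, 32, 42, 42) -> Output: (3, 32, 42, 42)

Answer: (3, 32, 42, 42)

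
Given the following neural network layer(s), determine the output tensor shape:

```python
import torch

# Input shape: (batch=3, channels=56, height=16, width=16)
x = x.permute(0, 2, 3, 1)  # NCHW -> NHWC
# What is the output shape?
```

Input: (3, 56, 16, 16) -> Output: (3, 16, 16, 56)

Answer: (3, 16, 16, 56)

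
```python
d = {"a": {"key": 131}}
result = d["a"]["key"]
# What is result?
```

Trace:
`d = {"a": {"key": 131}}` → d = {'a': {'key': 131}}
`result = d["a"]["key"]` → result = 131
So result = 131

Answer: 131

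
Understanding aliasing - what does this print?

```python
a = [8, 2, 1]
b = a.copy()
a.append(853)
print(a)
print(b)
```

Key concept: list.copy() creates independent copy.
Step by step:
`a = [8, 2, 1]` → a = [8, 2, 1]
`b = a.copy()` → b = [8, 2, 1]
`a.append(853)` → a = [8, 2, 1, 853]
`print(a)` → prints [8, 2, 1, 853]
`print(b)` → prints [8, 2, 1]

Answer:
[8, 2, 1, 853]
[8, 2, 1]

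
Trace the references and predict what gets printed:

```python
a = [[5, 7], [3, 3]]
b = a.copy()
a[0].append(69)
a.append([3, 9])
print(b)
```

Key concept: shallow copy with nested lists.
Step by step:
`a = [[5, 7], [3, 3]]` → a = [[5, 7], [3, 3]]
`b = a.copy()` → b = [[5, 7], [3, 3]]
`a[0].append(69)` → a = [[5, 7, 69], [3, 3]]; b = [[5, 7, 69], [3, 3]]
`a.append([3, 9])` → a = [[5, 7, 69], [3, 3], [3, 9]]
`print(b)` → prints [[5, 7, 69], [3, 3]]

Answer: [[5, 7, 69], [3, 3]]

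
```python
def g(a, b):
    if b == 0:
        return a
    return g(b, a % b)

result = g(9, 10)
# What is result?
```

g(9, 10) -> g(10, 9) -> g(9, 1) -> g(1, 0) -> 1

Answer: 1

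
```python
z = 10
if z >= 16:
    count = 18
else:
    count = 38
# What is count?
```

Trace:
`z = 10` → z = 10
`if z >= 16: ...` → z >= 16 is False, take else branch → count = 38
So count = 38

Answer: 38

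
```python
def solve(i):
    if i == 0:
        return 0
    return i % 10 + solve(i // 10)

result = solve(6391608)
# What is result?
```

Sum of digits of 6391608: 8 + 0 + 6 + 1 + 9 + 3 + 6 = 33

Answer: 33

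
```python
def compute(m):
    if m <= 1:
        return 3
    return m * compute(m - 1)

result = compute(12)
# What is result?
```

compute(12) = 12 * 11 * 10 * 9 * 8 * 7 * 6 * 5 * 4 * 3 * 2 * 3 = 1437004800

Answer: 1437004800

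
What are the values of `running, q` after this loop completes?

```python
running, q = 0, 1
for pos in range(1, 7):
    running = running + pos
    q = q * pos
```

Sum and factorial of 1 to 6
`running, q` takes the values: (0, 1) → (1, 1) → (3, 1) → (3, 2) → (6, 2) → (6, 6) → (10, 6) → (10, 24) → (15, 24) → (15, 120) → (21, 120) → (21, 720)

Answer: 21, 720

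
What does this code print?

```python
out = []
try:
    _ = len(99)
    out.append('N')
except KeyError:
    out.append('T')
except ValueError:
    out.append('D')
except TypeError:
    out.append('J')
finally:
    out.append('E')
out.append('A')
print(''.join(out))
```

Execution trace: 'J' (except TypeError) → 'E' (finally) → 'A' (after the try/except). Output: JEA

Answer: JEA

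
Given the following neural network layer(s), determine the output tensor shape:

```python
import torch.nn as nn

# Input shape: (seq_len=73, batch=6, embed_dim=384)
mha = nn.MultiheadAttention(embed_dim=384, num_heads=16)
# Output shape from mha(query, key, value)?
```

Input: (73, 6, 384) -> Output: (73, 6, 384)

Answer: (73, 6, 384)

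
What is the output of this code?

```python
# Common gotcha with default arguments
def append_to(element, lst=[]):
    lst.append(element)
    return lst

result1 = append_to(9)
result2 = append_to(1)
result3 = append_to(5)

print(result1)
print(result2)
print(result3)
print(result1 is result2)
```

Key concept: mutable default argument gotcha.
Step by step:
`result1 = append_to(9)` → result1 = [9]
`result2 = append_to(1)` → result1 = [9, 1] (same object as result2); result2 = [9, 1] (same object as result1)
`result3 = append_to(5)` → result1 = [9, 1, 5] (same object as result2, result3); result2 = [9, 1, 5] (same object as result1, result3); result3 = [9, 1, 5] (same object as result1, result2)
`print(result1)` → prints [9, 1, 5]
`print(result2)` → prints [9, 1, 5]
`print(result3)` → prints [9, 1, 5]
`print(result1 is result2)` → prints True

Answer:
[9, 1, 5]
[9, 1, 5]
[9, 1, 5]
True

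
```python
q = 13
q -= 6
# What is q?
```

Trace:
`q = 13` → q = 13
`q -= 6` → q = 7
So q = 7

Answer: 7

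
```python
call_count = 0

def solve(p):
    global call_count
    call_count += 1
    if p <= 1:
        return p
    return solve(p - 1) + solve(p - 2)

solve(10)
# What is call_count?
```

Calls(p) = 1 + Calls(p-1) + Calls(p-2); Calls(0)=Calls(1)=1. For p=10 this gives 177.

Answer: 177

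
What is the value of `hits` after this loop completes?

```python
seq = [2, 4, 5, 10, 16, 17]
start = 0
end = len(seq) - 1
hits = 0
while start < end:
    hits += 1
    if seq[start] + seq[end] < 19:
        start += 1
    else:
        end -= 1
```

Steps to find pair summing to 19
`hits` takes the values: 0 → 1 → 2 → 3 → 4 → 5

Answer: 5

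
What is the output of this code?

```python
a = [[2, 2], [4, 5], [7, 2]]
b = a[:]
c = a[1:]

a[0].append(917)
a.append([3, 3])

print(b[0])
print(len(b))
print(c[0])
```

Key concept: slice with nested mutation.
Step by step:
`a = [[2, 2], [4, 5], [7, 2]]` → a = [[2, 2], [4, 5], [7, 2]]
`b = a[:]` → b = [[2, 2], [4, 5], [7, 2]]
`c = a[1:]` → c = [[4, 5], [7, 2]]
`a[0].append(917)` → a = [[2, 2, 917], [4, 5], [7, 2]]; b = [[2, 2, 917], [4, 5], [7, 2]]
`a.append([3, 3])` → a = [[2, 2, 917], [4, 5], [7, 2], [3, 3]]
`print(b[0])` → prints [2, 2, 917]
`print(len(b))` → prints 3
`print(c[0])` → prints [4, 5]

Answer:
[2, 2, 917]
3
[4, 5]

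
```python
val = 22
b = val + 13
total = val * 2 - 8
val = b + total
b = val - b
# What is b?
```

Trace:
`val = 22` → val = 22
`b = val + 13` → b = 35
`total = val * 2 - 8` → total = 36
`val = b + total` → val = 71
`b = val - b` → b = 36
So b = 36

Answer: 36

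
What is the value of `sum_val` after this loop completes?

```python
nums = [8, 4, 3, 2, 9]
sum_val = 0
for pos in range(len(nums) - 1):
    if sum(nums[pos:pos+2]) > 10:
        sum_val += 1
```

Count windows with sum > 10
`sum_val` takes the values: 0 → 1 → 2

Answer: 2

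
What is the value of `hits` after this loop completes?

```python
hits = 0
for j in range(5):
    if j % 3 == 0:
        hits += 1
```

Count numbers divisible by 3 in range(5)
`hits` takes the values: 0 → 1 → 2

Answer: 2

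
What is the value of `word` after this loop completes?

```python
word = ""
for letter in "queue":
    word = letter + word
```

Reverse 'queue'
`word` takes the values: "" → "q" → "uq" → "euq" → "ueuq" → "eueuq"

Answer: "eueuq"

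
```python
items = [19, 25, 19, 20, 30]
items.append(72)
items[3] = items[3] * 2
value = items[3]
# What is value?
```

Trace:
`items = [19, 25, 19, 20, 30]` → items = [19, 25, 19, 20, 30]
`items.append(72)` → items = [19, 25, 19, 20, 30, 72]
`items[3] = items[3] * 2` → items = [19, 25, 19, 40, 30, 72]
`value = items[3]` → value = 40
So value = 40

Answer: 40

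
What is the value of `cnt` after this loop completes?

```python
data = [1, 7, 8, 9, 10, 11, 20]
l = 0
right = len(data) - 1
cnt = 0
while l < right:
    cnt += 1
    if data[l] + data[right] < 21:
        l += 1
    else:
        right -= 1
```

Steps to find pair summing to 21
`cnt` takes the values: 0 → 1 → 2 → 3 → 4 → 5 → 6

Answer: 6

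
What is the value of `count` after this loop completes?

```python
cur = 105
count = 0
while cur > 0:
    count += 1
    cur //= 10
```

Count digits by repeated division by 10
`count` takes the values: 0 → 1 → 2 → 3

Answer: 3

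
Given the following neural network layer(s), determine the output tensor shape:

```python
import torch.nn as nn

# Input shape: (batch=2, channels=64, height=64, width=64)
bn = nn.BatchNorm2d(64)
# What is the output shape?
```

Input: (2, 64, 64, 64) -> Output: (2, 64, 64, 64)

Answer: (2, 64, 64, 64)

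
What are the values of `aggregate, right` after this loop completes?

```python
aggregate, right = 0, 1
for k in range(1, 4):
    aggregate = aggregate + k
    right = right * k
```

Sum and factorial of 1 to 3
`aggregate, right` takes the values: (0, 1) → (1, 1) → (3, 1) → (3, 2) → (6, 2) → (6, 6)

Answer: 6, 6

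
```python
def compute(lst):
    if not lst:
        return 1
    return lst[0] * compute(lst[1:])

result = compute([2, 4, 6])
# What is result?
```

Product over [2, 4, 6] = 2 * 4 * 6 = 48

Answer: 48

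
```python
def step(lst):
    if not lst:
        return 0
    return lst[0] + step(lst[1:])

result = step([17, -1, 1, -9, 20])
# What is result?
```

17 + (-1) + 1 + (-9) + 20 + 0 = 28

Answer: 28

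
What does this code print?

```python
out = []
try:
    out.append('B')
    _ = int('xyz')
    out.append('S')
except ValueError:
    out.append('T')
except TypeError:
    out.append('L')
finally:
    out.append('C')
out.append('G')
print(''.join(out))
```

Execution trace: 'B' (try body) → 'T' (except ValueError) → 'C' (finally) → 'G' (after the try/except). Output: BTCG

Answer: BTCG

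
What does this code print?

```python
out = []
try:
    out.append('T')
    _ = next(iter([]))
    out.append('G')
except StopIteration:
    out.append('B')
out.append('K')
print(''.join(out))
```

Execution trace: 'T' (try body) → 'B' (except StopIteration) → 'K' (after the try/except). Output: TBK

Answer: TBK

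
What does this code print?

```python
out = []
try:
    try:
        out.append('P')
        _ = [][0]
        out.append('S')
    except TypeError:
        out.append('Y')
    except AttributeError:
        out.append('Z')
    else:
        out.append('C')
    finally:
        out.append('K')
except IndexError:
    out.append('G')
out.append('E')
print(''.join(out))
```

Execution trace: 'P' (try body) → 'K' (finally) → 'G' (outer except IndexError) → 'E' (after the try/except). Output: PKGE

Answer: PKGE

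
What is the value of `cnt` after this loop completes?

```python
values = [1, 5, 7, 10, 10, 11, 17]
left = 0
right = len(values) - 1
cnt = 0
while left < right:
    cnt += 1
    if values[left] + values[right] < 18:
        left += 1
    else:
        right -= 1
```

Steps to find pair summing to 18
`cnt` takes the values: 0 → 1 → 2 → 3 → 4 → 5 → 6

Answer: 6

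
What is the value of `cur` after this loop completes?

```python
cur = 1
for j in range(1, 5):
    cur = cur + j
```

Start at 1, add 1 through 4
`cur` takes the values: 1 → 2 → 4 → 7 → 11

Answer: 11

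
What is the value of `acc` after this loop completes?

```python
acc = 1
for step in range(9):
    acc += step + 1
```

Start at 1, add 1 to 9 = 46
`acc` takes the values: 1 → 2 → 4 → 7 → 11 → 16 → 22 → 29 → 37 → 46

Answer: 46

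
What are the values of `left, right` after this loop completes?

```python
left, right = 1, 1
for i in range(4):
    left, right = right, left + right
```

Fibonacci: after 4 iterations
`left, right` takes the values: (1, 1) → (1, 2) → (2, 3) → (3, 5) → (5, 8)

Answer: 5, 8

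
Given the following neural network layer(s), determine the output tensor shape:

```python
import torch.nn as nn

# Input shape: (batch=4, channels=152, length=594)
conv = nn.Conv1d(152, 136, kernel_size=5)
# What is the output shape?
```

Input: (4, 152, 594) -> Output: (4, 136, 590)

Answer: (4, 136, 590)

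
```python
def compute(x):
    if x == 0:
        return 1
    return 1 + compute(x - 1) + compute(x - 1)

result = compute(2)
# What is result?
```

compute(x) = 1 + 2·compute(x-1), compute(0)=1. Closed form: (1+1)·2^2 - 1 = 7.

Answer: 7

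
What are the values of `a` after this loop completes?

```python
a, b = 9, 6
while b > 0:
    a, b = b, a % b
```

GCD of 9 and 6
`a` takes the values: 9 → 6 → 3

Answer: 3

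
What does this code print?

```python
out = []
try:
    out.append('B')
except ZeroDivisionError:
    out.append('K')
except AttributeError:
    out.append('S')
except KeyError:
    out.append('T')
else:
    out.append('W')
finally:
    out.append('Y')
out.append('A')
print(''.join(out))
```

Execution trace: 'B' (try body, no exception) → 'W' (else) → 'Y' (finally) → 'A' (after the try/except). Output: BWYA

Answer: BWYA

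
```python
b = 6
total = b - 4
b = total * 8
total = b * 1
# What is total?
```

Trace:
`b = 6` → b = 6
`total = b - 4` → total = 2
`b = total * 8` → b = 16
`total = b * 1` → total = 16
So total = 16

Answer: 16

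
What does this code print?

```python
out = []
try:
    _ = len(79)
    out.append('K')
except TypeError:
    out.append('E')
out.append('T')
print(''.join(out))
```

Execution trace: 'E' (except TypeError) → 'T' (after the try/except). Output: ET

Answer: ET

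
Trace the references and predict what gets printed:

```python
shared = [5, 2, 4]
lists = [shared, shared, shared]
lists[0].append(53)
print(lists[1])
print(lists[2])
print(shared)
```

Key concept: list of same reference.
Step by step:
`shared = [5, 2, 4]` → shared = [5, 2, 4]
`lists = [shared, shared, shared]` → lists = [[5, 2, 4], [5, 2, 4], [5, 2, 4]]
`lists[0].append(53)` → shared = [5, 2, 4, 53]; lists = [[5, 2, 4, 53], [5, 2, 4, 53], [5, 2, 4, 53]]
`print(lists[1])` → prints [5, 2, 4, 53]
`print(lists[2])` → prints [5, 2, 4, 53]
`print(shared)` → prints [5, 2, 4, 53]

Answer:
[5, 2, 4, 53]
[5, 2, 4, 53]
[5, 2, 4, 53]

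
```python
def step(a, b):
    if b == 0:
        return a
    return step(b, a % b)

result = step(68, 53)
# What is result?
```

step(68, 53) -> step(53, 15) -> step(15, 8) -> step(8, 7) -> step(7, 1) -> step(1, 0) -> 1

Answer: 1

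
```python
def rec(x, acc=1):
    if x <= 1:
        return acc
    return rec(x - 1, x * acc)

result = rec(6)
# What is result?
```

Accumulator trace (n, acc): (6, 1) -> (5, 6) -> (4, 30) -> (3, 120) -> (2, 360) -> (1, 720) -> return 720

Answer: 720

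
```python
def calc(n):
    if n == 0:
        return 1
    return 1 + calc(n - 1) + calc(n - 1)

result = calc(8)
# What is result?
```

calc(n) = 1 + 2·calc(n-1), calc(0)=1. Closed form: (1+1)·2^8 - 1 = 511.

Answer: 511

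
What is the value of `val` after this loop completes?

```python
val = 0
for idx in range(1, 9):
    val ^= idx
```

XOR of 1 to 8
`val` takes the values: 0 → 1 → 3 → 0 → 4 → 1 → 7 → 0 → 8

Answer: 8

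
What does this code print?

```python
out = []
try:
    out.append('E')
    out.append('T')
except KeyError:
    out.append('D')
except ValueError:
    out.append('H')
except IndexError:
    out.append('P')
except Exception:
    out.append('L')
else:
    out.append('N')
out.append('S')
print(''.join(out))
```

Execution trace: 'E' (try body) → 'T' (try body, no exception) → 'N' (else) → 'S' (after the try/except). Output: ETNS

Answer: ETNS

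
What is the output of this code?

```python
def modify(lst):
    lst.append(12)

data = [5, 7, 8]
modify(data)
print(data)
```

Key concept: function modifies passed list.
Step by step:
`data = [5, 7, 8]` → data = [5, 7, 8]
`modify(data)` → data = [5, 7, 8, 12]
`print(data)` → prints [5, 7, 8, 12]

Answer: [5, 7, 8, 12]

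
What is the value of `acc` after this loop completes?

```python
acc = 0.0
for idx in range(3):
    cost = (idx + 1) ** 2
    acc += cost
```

Sum of squared losses 1² + 2² + ... + 3²
`acc` takes the values: 0.0 → 1.0 → 5.0 → 14.0

Answer: 14.0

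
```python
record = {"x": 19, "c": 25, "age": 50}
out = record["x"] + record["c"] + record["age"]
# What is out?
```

Trace:
`record = {"x": 19, "c": 25, "age": 50}` → record = {'x': 19, 'c': 25, 'age': 50}
`out = record["x"] + record["c"] + record["age"]` → out = 94
So out = 94

Answer: 94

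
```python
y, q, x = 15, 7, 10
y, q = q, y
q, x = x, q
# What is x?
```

Trace:
`y, q, x = 15, 7, 10` → y = 15; q = 7; x = 10
`y, q = q, y` → y = 7; q = 15
`q, x = x, q` → q = 10; x = 15
So x = 15

Answer: 15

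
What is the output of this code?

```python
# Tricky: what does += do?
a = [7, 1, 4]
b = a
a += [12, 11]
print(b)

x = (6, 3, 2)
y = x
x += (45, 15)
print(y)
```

Key concept: += behavior differs for mutable vs immutable.
Step by step:
`a = [7, 1, 4]` → a = [7, 1, 4]
`b = a` → b = [7, 1, 4] (same object as a)
`a += [12, 11]` → a = [7, 1, 4, 12, 11] (same object as b); b = [7, 1, 4, 12, 11] (same object as a)
`print(b)` → prints [7, 1, 4, 12, 11]
`x = (6, 3, 2)` → x = (6, 3, 2)
`y = x` → y = (6, 3, 2)
`x += (45, 15)` → x = (6, 3, 2, 45, 15)
`print(y)` → prints (6, 3, 2)

Answer:
[7, 1, 4, 12, 11]
(6, 3, 2)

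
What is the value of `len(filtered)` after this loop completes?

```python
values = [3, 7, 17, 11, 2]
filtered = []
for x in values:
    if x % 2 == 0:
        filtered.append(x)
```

Count even numbers in [3, 7, 17, 11, 2]
`filtered` takes the values: [] → [2]
So `len(filtered)` = 1

Answer: 1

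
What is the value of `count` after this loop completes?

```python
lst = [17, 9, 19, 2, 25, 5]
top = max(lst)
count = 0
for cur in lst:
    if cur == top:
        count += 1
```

Count of max value 25 in [17, 9, 19, 2, 25, 5]
`count` takes the values: 0 → 1

Answer: 1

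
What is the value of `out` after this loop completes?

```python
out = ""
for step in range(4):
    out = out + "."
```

Repeat '.' 4 times
`out` takes the values: "" → "." → ".." → "..." → "...."

Answer: "...."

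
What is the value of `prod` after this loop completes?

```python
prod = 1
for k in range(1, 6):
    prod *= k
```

5! = 120
`prod` takes the values: 1 → 2 → 6 → 24 → 120

Answer: 120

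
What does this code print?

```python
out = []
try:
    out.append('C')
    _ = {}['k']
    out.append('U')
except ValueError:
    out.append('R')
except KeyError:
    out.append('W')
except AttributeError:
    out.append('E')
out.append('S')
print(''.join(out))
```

Execution trace: 'C' (try body) → 'W' (except KeyError) → 'S' (after the try/except). Output: CWS

Answer: CWS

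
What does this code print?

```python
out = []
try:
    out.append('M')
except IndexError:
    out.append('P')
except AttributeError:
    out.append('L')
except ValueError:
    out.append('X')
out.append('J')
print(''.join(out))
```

Execution trace: 'M' (try body, no exception) → 'J' (after the try/except). Output: MJ

Answer: MJ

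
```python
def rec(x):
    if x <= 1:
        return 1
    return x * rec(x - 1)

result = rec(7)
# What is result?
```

rec(7) = 7 * 6 * 5 * 4 * 3 * 2 * 1 = 5040

Answer: 5040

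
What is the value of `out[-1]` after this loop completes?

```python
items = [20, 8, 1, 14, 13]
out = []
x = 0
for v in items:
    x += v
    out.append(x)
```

Cumulative sum ends at 56
`out` takes the values: [] → [20] → [20, 28] → [20, 28, 29] → [20, 28, 29, 43] → [20, 28, 29, 43, 56]
So `out[-1]` = 56

Answer: 56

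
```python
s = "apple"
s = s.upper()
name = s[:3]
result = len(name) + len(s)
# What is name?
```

Trace:
`s = "apple"` → s = 'apple'
`s = s.upper()` → s = 'APPLE'
`name = s[:3]` → name = 'APP'
`result = len(name) + len(s)` → result = 8
So name = 'APP'

Answer: 'APP'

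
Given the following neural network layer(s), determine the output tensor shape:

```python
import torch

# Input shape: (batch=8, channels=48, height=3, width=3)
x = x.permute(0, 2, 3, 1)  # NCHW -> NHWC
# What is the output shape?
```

Input: (8, 48, 3, 3) -> Output: (8, 3, 3, 48)

Answer: (8, 3, 3, 48)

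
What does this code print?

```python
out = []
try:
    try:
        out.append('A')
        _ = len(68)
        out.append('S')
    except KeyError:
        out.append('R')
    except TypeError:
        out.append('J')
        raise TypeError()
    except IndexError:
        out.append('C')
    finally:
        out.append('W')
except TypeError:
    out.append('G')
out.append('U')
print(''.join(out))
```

Execution trace: 'A' (inner try body) → 'J' (inner except TypeError) → 'W' (inner finally) → 'G' (outer except TypeError) → 'U' (after the try/except). Output: AJWGU

Answer: AJWGU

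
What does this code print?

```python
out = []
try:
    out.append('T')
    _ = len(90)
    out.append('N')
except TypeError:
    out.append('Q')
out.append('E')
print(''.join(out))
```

Execution trace: 'T' (try body) → 'Q' (except TypeError) → 'E' (after the try/except). Output: TQE

Answer: TQE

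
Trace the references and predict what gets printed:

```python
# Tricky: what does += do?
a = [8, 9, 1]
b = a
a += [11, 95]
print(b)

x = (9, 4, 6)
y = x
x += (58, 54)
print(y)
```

Key concept: += behavior differs for mutable vs immutable.
Step by step:
`a = [8, 9, 1]` → a = [8, 9, 1]
`b = a` → b = [8, 9, 1] (same object as a)
`a += [11, 95]` → a = [8, 9, 1, 11, 95] (same object as b); b = [8, 9, 1, 11, 95] (same object as a)
`print(b)` → prints [8, 9, 1, 11, 95]
`x = (9, 4, 6)` → x = (9, 4, 6)
`y = x` → y = (9, 4, 6)
`x += (58, 54)` → x = (9, 4, 6, 58, 54)
`print(y)` → prints (9, 4, 6)

Answer:
[8, 9, 1, 11, 95]
(9, 4, 6)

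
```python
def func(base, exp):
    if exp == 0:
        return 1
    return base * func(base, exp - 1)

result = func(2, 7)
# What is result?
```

func(2, 7) = 2 * 2 * 2 * 2 * 2 * 2 * 2 = 128

Answer: 128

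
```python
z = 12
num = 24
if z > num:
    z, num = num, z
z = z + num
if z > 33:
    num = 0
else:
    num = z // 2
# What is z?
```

Trace:
`z = 12` → z = 12
`num = 24` → num = 24
`if z > num: ...` → z > num is False → no variable changes
`z = z + num` → z = 36
`if z > 33: ...` → z > 33 is True → num = 0
So z = 36

Answer: 36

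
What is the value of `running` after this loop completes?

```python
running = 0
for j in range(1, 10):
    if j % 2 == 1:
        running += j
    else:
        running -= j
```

Add odd, subtract even
`running` takes the values: 0 → 1 → -1 → 2 → -2 → 3 → -3 → 4 → -4 → 5

Answer: 5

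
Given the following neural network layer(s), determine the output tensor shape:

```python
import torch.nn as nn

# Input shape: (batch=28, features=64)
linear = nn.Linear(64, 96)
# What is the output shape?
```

Input: (28, 64) -> Output: (28, 96)

Answer: (28, 96)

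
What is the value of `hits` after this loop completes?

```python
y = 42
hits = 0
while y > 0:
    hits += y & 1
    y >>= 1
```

Count set bits in 42 (binary: 0b101010)
`hits` takes the values: 0 → 1 → 2 → 3

Answer: 3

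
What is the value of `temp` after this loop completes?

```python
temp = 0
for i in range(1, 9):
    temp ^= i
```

XOR of 1 to 8
`temp` takes the values: 0 → 1 → 3 → 0 → 4 → 1 → 7 → 0 → 8

Answer: 8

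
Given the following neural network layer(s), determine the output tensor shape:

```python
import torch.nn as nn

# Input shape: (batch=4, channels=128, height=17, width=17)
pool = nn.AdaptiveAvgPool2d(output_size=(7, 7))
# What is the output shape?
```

Input: (4, 128, 17, 17) -> Output: (4, 128, 7, 7)

Answer: (4, 128, 7, 7)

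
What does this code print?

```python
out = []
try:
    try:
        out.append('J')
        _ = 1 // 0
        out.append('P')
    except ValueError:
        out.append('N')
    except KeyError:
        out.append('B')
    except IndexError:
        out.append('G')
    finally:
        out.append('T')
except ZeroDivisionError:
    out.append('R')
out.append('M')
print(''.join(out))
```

Execution trace: 'J' (inner try body) → 'T' (inner finally) → 'R' (outer except ZeroDivisionError) → 'M' (after the try/except). Output: JTRM

Answer: JTRM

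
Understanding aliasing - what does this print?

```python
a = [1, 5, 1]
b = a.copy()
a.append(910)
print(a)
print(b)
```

Key concept: list.copy() creates independent copy.
Step by step:
`a = [1, 5, 1]` → a = [1, 5, 1]
`b = a.copy()` → b = [1, 5, 1]
`a.append(910)` → a = [1, 5, 1, 910]
`print(a)` → prints [1, 5, 1, 910]
`print(b)` → prints [1, 5, 1]

Answer:
[1, 5, 1, 910]
[1, 5, 1]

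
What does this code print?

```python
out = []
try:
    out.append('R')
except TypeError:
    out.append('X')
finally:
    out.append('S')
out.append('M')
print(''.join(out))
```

Execution trace: 'R' (try body, no exception) → 'S' (finally) → 'M' (after the try/except). Output: RSM

Answer: RSM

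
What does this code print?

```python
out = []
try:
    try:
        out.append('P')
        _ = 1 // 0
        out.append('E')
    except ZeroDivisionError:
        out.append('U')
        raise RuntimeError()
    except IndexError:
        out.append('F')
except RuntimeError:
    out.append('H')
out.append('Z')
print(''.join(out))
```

Execution trace: 'P' (inner try body) → 'U' (inner except ZeroDivisionError) → 'H' (outer except RuntimeError) → 'Z' (after the try/except). Output: PUHZ

Answer: PUHZ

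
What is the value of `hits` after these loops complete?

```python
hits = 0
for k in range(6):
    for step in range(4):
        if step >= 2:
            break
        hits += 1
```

Inner breaks at 2, outer runs 6 times
`hits` takes the values: 0 → 1 → 2 → 3 → 4 → 5 → 6 → 7 → 8 → 9 → 10 → 11 → 12

Answer: 12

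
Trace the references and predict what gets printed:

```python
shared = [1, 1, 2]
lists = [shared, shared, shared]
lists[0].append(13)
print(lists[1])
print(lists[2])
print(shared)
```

Key concept: list of same reference.
Step by step:
`shared = [1, 1, 2]` → shared = [1, 1, 2]
`lists = [shared, shared, shared]` → lists = [[1, 1, 2], [1, 1, 2], [1, 1, 2]]
`lists[0].append(13)` → shared = [1, 1, 2, 13]; lists = [[1, 1, 2, 13], [1, 1, 2, 13], [1, 1, 2, 13]]
`print(lists[1])` → prints [1, 1, 2, 13]
`print(lists[2])` → prints [1, 1, 2, 13]
`print(shared)` → prints [1, 1, 2, 13]

Answer:
[1, 1, 2, 13]
[1, 1, 2, 13]
[1, 1, 2, 13]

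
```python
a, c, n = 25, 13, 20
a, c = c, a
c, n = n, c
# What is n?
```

Trace:
`a, c, n = 25, 13, 20` → a = 25; c = 13; n = 20
`a, c = c, a` → a = 13; c = 25
`c, n = n, c` → c = 20; n = 25
So n = 25

Answer: 25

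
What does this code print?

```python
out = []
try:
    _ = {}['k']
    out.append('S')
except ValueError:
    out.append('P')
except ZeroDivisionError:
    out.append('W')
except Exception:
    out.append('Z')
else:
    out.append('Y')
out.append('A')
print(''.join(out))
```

Execution trace: 'Z' (except Exception) → 'A' (after the try/except). Output: ZA

Answer: ZA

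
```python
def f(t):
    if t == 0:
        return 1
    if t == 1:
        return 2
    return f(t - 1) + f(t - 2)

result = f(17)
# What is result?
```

Build up from base cases: f(0)=1, f(1)=2, f(2)=3, f(3)=5, f(4)=8, f(5)=13, f(6)=21, ..., f(17)=4181

Answer: 4181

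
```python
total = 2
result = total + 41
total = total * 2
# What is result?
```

Trace:
`total = 2` → total = 2
`result = total + 41` → result = 43
`total = total * 2` → total = 4
So result = 43

Answer: 43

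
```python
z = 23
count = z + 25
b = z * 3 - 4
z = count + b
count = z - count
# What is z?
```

Trace:
`z = 23` → z = 23
`count = z + 25` → count = 48
`b = z * 3 - 4` → b = 65
`z = count + b` → z = 113
`count = z - count` → count = 65
So z = 113

Answer: 113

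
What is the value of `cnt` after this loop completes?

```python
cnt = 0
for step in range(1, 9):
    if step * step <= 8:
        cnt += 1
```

Count numbers where step² ≤ 8
`cnt` takes the values: 0 → 1 → 2

Answer: 2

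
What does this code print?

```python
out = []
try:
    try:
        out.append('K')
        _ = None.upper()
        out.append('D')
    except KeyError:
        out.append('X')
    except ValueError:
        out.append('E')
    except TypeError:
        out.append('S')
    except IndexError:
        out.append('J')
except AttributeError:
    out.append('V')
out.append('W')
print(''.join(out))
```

Execution trace: 'K' (try body) → 'V' (outer except AttributeError) → 'W' (after the try/except). Output: KVW

Answer: KVW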